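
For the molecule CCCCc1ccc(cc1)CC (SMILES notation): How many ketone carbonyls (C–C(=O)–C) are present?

0

Scan the SMILES for the ketone motif — none present.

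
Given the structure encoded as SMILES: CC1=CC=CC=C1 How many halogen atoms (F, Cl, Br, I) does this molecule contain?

Scan the SMILES for the halogen motif — none present.

0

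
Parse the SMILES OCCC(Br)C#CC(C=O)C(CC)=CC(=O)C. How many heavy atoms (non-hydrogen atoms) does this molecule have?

Every atom symbol written in the SMILES (organic subset) is one heavy atom; implicit H are not written.
Heavy atoms by element → Br:1, C:13, O:3.
Total: 17.

17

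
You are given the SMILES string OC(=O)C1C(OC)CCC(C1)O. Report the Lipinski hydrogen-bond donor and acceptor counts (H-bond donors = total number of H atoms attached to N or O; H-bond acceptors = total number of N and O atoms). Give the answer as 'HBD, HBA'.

Donors: find every N or O and count the H atoms it carries.
  atom 1 (O): bond orders sum to 1 → 1 H
  atom 3 (O): bond orders sum to 2 → 0 H
  atom 6 (O): bond orders sum to 2 → 0 H
  atom 12 (O): bond orders sum to 1 → 1 H
Lipinski HBD = 2.
Acceptors: N atoms = 0, O atoms = 4 → HBA = 4.

2, 4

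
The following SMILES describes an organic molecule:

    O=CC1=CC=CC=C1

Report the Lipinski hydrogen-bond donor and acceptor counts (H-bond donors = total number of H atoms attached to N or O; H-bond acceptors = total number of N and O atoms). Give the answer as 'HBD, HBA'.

0, 1

Donors: find every N or O and count the H atoms it carries.
  atom 1 (O): bond orders sum to 2 → 0 H
Lipinski HBD = 0.
Acceptors: N atoms = 0, O atoms = 1 → HBA = 1.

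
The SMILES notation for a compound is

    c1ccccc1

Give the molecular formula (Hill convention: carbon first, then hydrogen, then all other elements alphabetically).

C6H6

Walk through each heavy atom and fill implicit hydrogens from standard valence (C 4, N 3, O 2, S 2, halogen 1); for lowercase aromatic atoms, an aromatic c carries 1 H when it has two neighbours and 0 H with three, and aromatic n carries 0 H:
  atom 1: aromatic c, 2 neighbours → 1 H
  atom 2: aromatic c, 2 neighbours → 1 H
  atom 3: aromatic c, 2 neighbours → 1 H
  atom 4: aromatic c, 2 neighbours → 1 H
  atom 5: aromatic c, 2 neighbours → 1 H
  atom 6: aromatic c, 2 neighbours → 1 H
Totals → C:6, H:6.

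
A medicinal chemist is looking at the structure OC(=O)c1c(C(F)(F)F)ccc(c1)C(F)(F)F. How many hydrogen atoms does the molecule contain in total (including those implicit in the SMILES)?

4

Walk through each heavy atom and fill implicit hydrogens from standard valence (C 4, N 3, O 2, S 2, halogen 1); for lowercase aromatic atoms, an aromatic c carries 1 H when it has two neighbours and 0 H with three, and aromatic n carries 0 H:
  atom 1: O, bond orders sum to 1 (valence 2) → 1 H
  atom 2: C, bond orders sum to 4 (valence 4) → 0 H
  atom 3: O, bond orders sum to 2 (valence 2) → 0 H
  atom 4: aromatic c, 3 neighbours → 0 H
  atom 5: aromatic c, 3 neighbours → 0 H
  atom 6: C, bond orders sum to 4 (valence 4) → 0 H
  atom 7: F (halogen, monovalent) → 0 H
  atom 8: F (halogen, monovalent) → 0 H
  atom 9: F (halogen, monovalent) → 0 H
  atom 10: aromatic c, 2 neighbours → 1 H
  atom 11: aromatic c, 2 neighbours → 1 H
  atom 12: aromatic c, 3 neighbours → 0 H
  atom 13: aromatic c, 2 neighbours → 1 H
  atom 14: C, bond orders sum to 4 (valence 4) → 0 H
  atom 15: F (halogen, monovalent) → 0 H
  atom 16: F (halogen, monovalent) → 0 H
  atom 17: F (halogen, monovalent) → 0 H
Total hydrogens: 4.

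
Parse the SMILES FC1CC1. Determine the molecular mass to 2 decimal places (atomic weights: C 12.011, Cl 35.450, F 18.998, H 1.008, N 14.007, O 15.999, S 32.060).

First, the molecular formula is C3H5F (counting implicit H from valence).
  C: 3 × 12.011 = 36.033
  F: 1 × 18.998 = 18.998
  H: 5 × 1.008 = 5.040
Sum: 3×12.011 + 1×18.998 + 5×1.008 = 60.071 → 60.07 g/mol.

60.07 g/mol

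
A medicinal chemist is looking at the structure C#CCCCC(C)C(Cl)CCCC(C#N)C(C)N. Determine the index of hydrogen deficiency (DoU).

4

Degree of unsaturation = (number of rings) + (number of π bonds).
Ring closures in the SMILES: 0.
π bonds: 2 triple bonds (each 2 DoU) → 4 DoU from unsaturation.
Total DoU = 0 + 4 = 4.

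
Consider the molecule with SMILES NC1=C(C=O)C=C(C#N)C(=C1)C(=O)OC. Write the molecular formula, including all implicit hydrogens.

Walk through each heavy atom and fill implicit hydrogens from standard valence (C 4, N 3, O 2, S 2, halogen 1):
  atom 1: N, bond orders sum to 1 (valence 3) → 2 H
  atom 2: C, bond orders sum to 4 (valence 4) → 0 H
  atom 3: C, bond orders sum to 4 (valence 4) → 0 H
  atom 4: C, bond orders sum to 3 (valence 4) → 1 H
  atom 5: O, bond orders sum to 2 (valence 2) → 0 H
  atom 6: C, bond orders sum to 3 (valence 4) → 1 H
  atom 7: C, bond orders sum to 4 (valence 4) → 0 H
  atom 8: C, bond orders sum to 4 (valence 4) → 0 H
  atom 9: N, bond orders sum to 3 (valence 3) → 0 H
  atom 10: C, bond orders sum to 4 (valence 4) → 0 H
  atom 11: C, bond orders sum to 3 (valence 4) → 1 H
  atom 12: C, bond orders sum to 4 (valence 4) → 0 H
  atom 13: O, bond orders sum to 2 (valence 2) → 0 H
  atom 14: O, bond orders sum to 2 (valence 2) → 0 H
  atom 15: C, bond orders sum to 1 (valence 4) → 3 H
Totals → C:10, H:8, N:2, O:3.

C10H8N2O3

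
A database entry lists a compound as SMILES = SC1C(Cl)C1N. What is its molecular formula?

C3H6ClNS

Walk through each heavy atom and fill implicit hydrogens from standard valence (C 4, N 3, O 2, S 2, halogen 1):
  atom 1: S, bond orders sum to 1 (valence 2) → 1 H
  atom 2: C, bond orders sum to 3 (valence 4) → 1 H
  atom 3: C, bond orders sum to 3 (valence 4) → 1 H
  atom 4: Cl (halogen, monovalent) → 0 H
  atom 5: C, bond orders sum to 3 (valence 4) → 1 H
  atom 6: N, bond orders sum to 1 (valence 3) → 2 H
Totals → C:3, H:6, Cl:1, N:1, S:1.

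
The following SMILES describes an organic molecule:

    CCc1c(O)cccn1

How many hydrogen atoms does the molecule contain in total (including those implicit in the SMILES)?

Walk through each heavy atom and fill implicit hydrogens from standard valence (C 4, N 3, O 2, S 2, halogen 1); for lowercase aromatic atoms, an aromatic c carries 1 H when it has two neighbours and 0 H with three, and aromatic n carries 0 H:
  atom 1: C, bond orders sum to 1 (valence 4) → 3 H
  atom 2: C, bond orders sum to 2 (valence 4) → 2 H
  atom 3: aromatic c, 3 neighbours → 0 H
  atom 4: aromatic c, 3 neighbours → 0 H
  atom 5: O, bond orders sum to 1 (valence 2) → 1 H
  atom 6: aromatic c, 2 neighbours → 1 H
  atom 7: aromatic c, 2 neighbours → 1 H
  atom 8: aromatic c, 2 neighbours → 1 H
  atom 9: aromatic n, 2 neighbours → 0 H
Total hydrogens: 9.

9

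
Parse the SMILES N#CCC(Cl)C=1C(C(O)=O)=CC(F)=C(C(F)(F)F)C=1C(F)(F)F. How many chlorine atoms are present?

1

Scan the SMILES for Cl atoms (remember two-letter symbols like Cl and Br are single atoms).
Chlorine count: 1.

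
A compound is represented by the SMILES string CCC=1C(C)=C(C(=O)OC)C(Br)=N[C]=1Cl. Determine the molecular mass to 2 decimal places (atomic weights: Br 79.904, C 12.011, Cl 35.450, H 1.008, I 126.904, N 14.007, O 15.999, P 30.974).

First, the molecular formula is C10H11BrClNO2 (counting implicit H from valence).
  Br: 1 × 79.904 = 79.904
  C: 10 × 12.011 = 120.110
  Cl: 1 × 35.450 = 35.450
  H: 11 × 1.008 = 11.088
  N: 1 × 14.007 = 14.007
  O: 2 × 15.999 = 31.998
Sum: 1×79.904 + 10×12.011 + 1×35.450 + 11×1.008 + 1×14.007 + 2×15.999 = 292.557 → 292.56 g/mol.

292.56 g/mol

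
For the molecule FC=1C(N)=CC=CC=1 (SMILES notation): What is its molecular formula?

Walk through each heavy atom and fill implicit hydrogens from standard valence (C 4, N 3, O 2, S 2, halogen 1):
  atom 1: F (halogen, monovalent) → 0 H
  atom 2: C, bond orders sum to 4 (valence 4) → 0 H
  atom 3: C, bond orders sum to 4 (valence 4) → 0 H
  atom 4: N, bond orders sum to 1 (valence 3) → 2 H
  atom 5: C, bond orders sum to 3 (valence 4) → 1 H
  atom 6: C, bond orders sum to 3 (valence 4) → 1 H
  atom 7: C, bond orders sum to 3 (valence 4) → 1 H
  atom 8: C, bond orders sum to 3 (valence 4) → 1 H
Totals → C:6, H:6, F:1, N:1.
In Hill order: C6H6FN.

C6H6FN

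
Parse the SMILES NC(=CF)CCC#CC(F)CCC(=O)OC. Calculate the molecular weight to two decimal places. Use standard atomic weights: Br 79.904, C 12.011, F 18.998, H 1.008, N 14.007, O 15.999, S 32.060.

First, the molecular formula is C11H15F2NO2 (counting implicit H from valence).
  C: 11 × 12.011 = 132.121
  F: 2 × 18.998 = 37.996
  H: 15 × 1.008 = 15.120
  N: 1 × 14.007 = 14.007
  O: 2 × 15.999 = 31.998
Sum: 11×12.011 + 2×18.998 + 15×1.008 + 1×14.007 + 2×15.999 = 231.242 → 231.24 g/mol.

231.24 g/mol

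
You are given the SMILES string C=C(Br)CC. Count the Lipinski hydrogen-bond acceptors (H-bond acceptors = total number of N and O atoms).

N atoms: 0; O atoms: 0.
Lipinski HBA = 0 + 0 = 0.

0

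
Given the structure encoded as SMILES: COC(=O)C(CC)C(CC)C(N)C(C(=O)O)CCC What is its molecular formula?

C14H27NO4

Walk through each heavy atom and fill implicit hydrogens from standard valence (C 4, N 3, O 2, S 2, halogen 1):
  atom 1: C, bond orders sum to 1 (valence 4) → 3 H
  atom 2: O, bond orders sum to 2 (valence 2) → 0 H
  atom 3: C, bond orders sum to 4 (valence 4) → 0 H
  atom 4: O, bond orders sum to 2 (valence 2) → 0 H
  atom 5: C, bond orders sum to 3 (valence 4) → 1 H
  atom 6: C, bond orders sum to 2 (valence 4) → 2 H
  atom 7: C, bond orders sum to 1 (valence 4) → 3 H
  atom 8: C, bond orders sum to 3 (valence 4) → 1 H
  atom 9: C, bond orders sum to 2 (valence 4) → 2 H
  atom 10: C, bond orders sum to 1 (valence 4) → 3 H
  atom 11: C, bond orders sum to 3 (valence 4) → 1 H
  atom 12: N, bond orders sum to 1 (valence 3) → 2 H
  atom 13: C, bond orders sum to 3 (valence 4) → 1 H
  atom 14: C, bond orders sum to 4 (valence 4) → 0 H
  atom 15: O, bond orders sum to 2 (valence 2) → 0 H
  atom 16: O, bond orders sum to 1 (valence 2) → 1 H
  atom 17: C, bond orders sum to 2 (valence 4) → 2 H
  atom 18: C, bond orders sum to 2 (valence 4) → 2 H
  atom 19: C, bond orders sum to 1 (valence 4) → 3 H
Totals → C:14, H:27, N:1, O:4.
In Hill order: C14H27NO4.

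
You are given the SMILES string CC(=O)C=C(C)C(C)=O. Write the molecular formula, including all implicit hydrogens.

C7H10O2

Walk through each heavy atom and fill implicit hydrogens from standard valence (C 4, N 3, O 2, S 2, halogen 1):
  atom 1: C, bond orders sum to 1 (valence 4) → 3 H
  atom 2: C, bond orders sum to 4 (valence 4) → 0 H
  atom 3: O, bond orders sum to 2 (valence 2) → 0 H
  atom 4: C, bond orders sum to 3 (valence 4) → 1 H
  atom 5: C, bond orders sum to 4 (valence 4) → 0 H
  atom 6: C, bond orders sum to 1 (valence 4) → 3 H
  atom 7: C, bond orders sum to 4 (valence 4) → 0 H
  atom 8: C, bond orders sum to 1 (valence 4) → 3 H
  atom 9: O, bond orders sum to 2 (valence 2) → 0 H
Totals → C:7, H:10, O:2.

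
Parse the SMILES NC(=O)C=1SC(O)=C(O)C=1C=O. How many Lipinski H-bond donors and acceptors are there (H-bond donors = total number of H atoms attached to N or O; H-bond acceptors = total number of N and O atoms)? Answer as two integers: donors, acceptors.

Donors: find every N or O and count the H atoms it carries.
  atom 1 (N): bond orders sum to 1 → 2 H
  atom 3 (O): bond orders sum to 2 → 0 H
  atom 7 (O): bond orders sum to 1 → 1 H
  atom 9 (O): bond orders sum to 1 → 1 H
  atom 12 (O): bond orders sum to 2 → 0 H
Lipinski HBD = 4.
Acceptors: N atoms = 1, O atoms = 4 → HBA = 5.

4, 5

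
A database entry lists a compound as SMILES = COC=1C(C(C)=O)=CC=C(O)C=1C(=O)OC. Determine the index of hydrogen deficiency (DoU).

Molecular formula: C11H12O5.
DoU = (2C + 2 + N − H − X) / 2, where X is the halogen count and O/S are ignored.
    = (2·11 + 2 + 0 − 12 − 0) / 2 = 12 / 2 = 6.

6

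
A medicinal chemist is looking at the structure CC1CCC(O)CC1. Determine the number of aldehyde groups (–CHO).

0

Scan the SMILES for the aldehyde motif — none present.
Groups that are present: 1 hydroxyl.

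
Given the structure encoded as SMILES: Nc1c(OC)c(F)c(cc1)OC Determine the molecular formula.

C8H10FNO2

Walk through each heavy atom and fill implicit hydrogens from standard valence (C 4, N 3, O 2, S 2, halogen 1); for lowercase aromatic atoms, an aromatic c carries 1 H when it has two neighbours and 0 H with three, and aromatic n carries 0 H:
  atom 1: N, bond orders sum to 1 (valence 3) → 2 H
  atom 2: aromatic c, 3 neighbours → 0 H
  atom 3: aromatic c, 3 neighbours → 0 H
  atom 4: O, bond orders sum to 2 (valence 2) → 0 H
  atom 5: C, bond orders sum to 1 (valence 4) → 3 H
  atom 6: aromatic c, 3 neighbours → 0 H
  atom 7: F (halogen, monovalent) → 0 H
  atom 8: aromatic c, 3 neighbours → 0 H
  atom 9: aromatic c, 2 neighbours → 1 H
  atom 10: aromatic c, 2 neighbours → 1 H
  atom 11: O, bond orders sum to 2 (valence 2) → 0 H
  atom 12: C, bond orders sum to 1 (valence 4) → 3 H
Totals → C:8, H:10, F:1, N:1, O:2.
In Hill order: C8H10FNO2.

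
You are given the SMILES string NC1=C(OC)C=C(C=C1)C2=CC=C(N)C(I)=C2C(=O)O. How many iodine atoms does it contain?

1

Scan the SMILES for I atoms (remember two-letter symbols like Cl and Br are single atoms).
Iodine count: 1.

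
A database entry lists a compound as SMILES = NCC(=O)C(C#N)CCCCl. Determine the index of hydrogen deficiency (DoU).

3

Molecular formula: C7H11ClN2O.
DoU = (2C + 2 + N − H − X) / 2, where X is the halogen count and O/S are ignored.
    = (2·7 + 2 + 2 − 11 − 1) / 2 = 6 / 2 = 3.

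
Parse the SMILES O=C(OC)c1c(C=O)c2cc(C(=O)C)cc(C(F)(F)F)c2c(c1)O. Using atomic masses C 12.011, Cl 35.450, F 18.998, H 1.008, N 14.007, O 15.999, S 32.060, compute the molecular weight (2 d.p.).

First, the molecular formula is C16H11F3O5 (counting implicit H from valence).
  C: 16 × 12.011 = 192.176
  F: 3 × 18.998 = 56.994
  H: 11 × 1.008 = 11.088
  O: 5 × 15.999 = 79.995
Sum: 16×12.011 + 3×18.998 + 11×1.008 + 5×15.999 = 340.253 → 340.25 g/mol.

340.25 g/mol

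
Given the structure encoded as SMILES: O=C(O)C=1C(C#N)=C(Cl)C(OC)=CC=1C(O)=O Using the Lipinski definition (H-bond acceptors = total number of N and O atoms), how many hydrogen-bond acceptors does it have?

6

N atoms: 1; O atoms: 5.
Lipinski HBA = 1 + 5 = 6.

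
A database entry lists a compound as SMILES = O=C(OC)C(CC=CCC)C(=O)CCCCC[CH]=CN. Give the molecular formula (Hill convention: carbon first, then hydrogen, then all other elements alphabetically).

C16H27NO3

Walk through each heavy atom and fill implicit hydrogens from standard valence (C 4, N 3, O 2, S 2, halogen 1):
  atom 1: O, bond orders sum to 2 (valence 2) → 0 H
  atom 2: C, bond orders sum to 4 (valence 4) → 0 H
  atom 3: O, bond orders sum to 2 (valence 2) → 0 H
  atom 4: C, bond orders sum to 1 (valence 4) → 3 H
  atom 5: C, bond orders sum to 3 (valence 4) → 1 H
  atom 6: C, bond orders sum to 2 (valence 4) → 2 H
  atom 7: C, bond orders sum to 3 (valence 4) → 1 H
  atom 8: C, bond orders sum to 3 (valence 4) → 1 H
  atom 9: C, bond orders sum to 2 (valence 4) → 2 H
  atom 10: C, bond orders sum to 1 (valence 4) → 3 H
  atom 11: C, bond orders sum to 4 (valence 4) → 0 H
  atom 12: O, bond orders sum to 2 (valence 2) → 0 H
  atom 13: C, bond orders sum to 2 (valence 4) → 2 H
  atom 14: C, bond orders sum to 2 (valence 4) → 2 H
  atom 15: C, bond orders sum to 2 (valence 4) → 2 H
  atom 16: C, bond orders sum to 2 (valence 4) → 2 H
  atom 17: C, bond orders sum to 2 (valence 4) → 2 H
  atom 18: C with explicit H count 1
  atom 19: C, bond orders sum to 3 (valence 4) → 1 H
  atom 20: N, bond orders sum to 1 (valence 3) → 2 H
Totals → C:16, H:27, N:1, O:3.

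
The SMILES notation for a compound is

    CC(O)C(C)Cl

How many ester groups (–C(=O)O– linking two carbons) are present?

0

Scan the SMILES for the ester motif — none present.
Groups that are present: 1 hydroxyl.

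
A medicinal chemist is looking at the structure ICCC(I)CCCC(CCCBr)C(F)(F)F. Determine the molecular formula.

C11H18BrF3I2

Walk through each heavy atom and fill implicit hydrogens from standard valence (C 4, N 3, O 2, S 2, halogen 1):
  atom 1: I (halogen, monovalent) → 0 H
  atom 2: C, bond orders sum to 2 (valence 4) → 2 H
  atom 3: C, bond orders sum to 2 (valence 4) → 2 H
  atom 4: C, bond orders sum to 3 (valence 4) → 1 H
  atom 5: I (halogen, monovalent) → 0 H
  atom 6: C, bond orders sum to 2 (valence 4) → 2 H
  atom 7: C, bond orders sum to 2 (valence 4) → 2 H
  atom 8: C, bond orders sum to 2 (valence 4) → 2 H
  atom 9: C, bond orders sum to 3 (valence 4) → 1 H
  atom 10: C, bond orders sum to 2 (valence 4) → 2 H
  atom 11: C, bond orders sum to 2 (valence 4) → 2 H
  atom 12: C, bond orders sum to 2 (valence 4) → 2 H
  atom 13: Br (halogen, monovalent) → 0 H
  atom 14: C, bond orders sum to 4 (valence 4) → 0 H
  atom 15: F (halogen, monovalent) → 0 H
  atom 16: F (halogen, monovalent) → 0 H
  atom 17: F (halogen, monovalent) → 0 H
Totals → C:11, H:18, Br:1, F:3, I:2.
In Hill order: C11H18BrF3I2.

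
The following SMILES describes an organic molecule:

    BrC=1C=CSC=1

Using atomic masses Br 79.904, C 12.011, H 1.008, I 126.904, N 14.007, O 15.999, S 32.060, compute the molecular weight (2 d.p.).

First, the molecular formula is C4H3BrS (counting implicit H from valence).
  Br: 1 × 79.904 = 79.904
  C: 4 × 12.011 = 48.044
  H: 3 × 1.008 = 3.024
  S: 1 × 32.060 = 32.060
Sum: 1×79.904 + 4×12.011 + 3×1.008 + 1×32.060 = 163.032 → 163.03 g/mol.

163.03 g/mol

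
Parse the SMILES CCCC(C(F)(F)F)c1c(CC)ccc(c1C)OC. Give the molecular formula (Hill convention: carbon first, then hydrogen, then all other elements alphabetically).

C15H21F3O

Walk through each heavy atom and fill implicit hydrogens from standard valence (C 4, N 3, O 2, S 2, halogen 1); for lowercase aromatic atoms, an aromatic c carries 1 H when it has two neighbours and 0 H with three, and aromatic n carries 0 H:
  atom 1: C, bond orders sum to 1 (valence 4) → 3 H
  atom 2: C, bond orders sum to 2 (valence 4) → 2 H
  atom 3: C, bond orders sum to 2 (valence 4) → 2 H
  atom 4: C, bond orders sum to 3 (valence 4) → 1 H
  atom 5: C, bond orders sum to 4 (valence 4) → 0 H
  atom 6: F (halogen, monovalent) → 0 H
  atom 7: F (halogen, monovalent) → 0 H
  atom 8: F (halogen, monovalent) → 0 H
  atom 9: aromatic c, 3 neighbours → 0 H
  atom 10: aromatic c, 3 neighbours → 0 H
  atom 11: C, bond orders sum to 2 (valence 4) → 2 H
  atom 12: C, bond orders sum to 1 (valence 4) → 3 H
  atom 13: aromatic c, 2 neighbours → 1 H
  atom 14: aromatic c, 2 neighbours → 1 H
  atom 15: aromatic c, 3 neighbours → 0 H
  atom 16: aromatic c, 3 neighbours → 0 H
  atom 17: C, bond orders sum to 1 (valence 4) → 3 H
  atom 18: O, bond orders sum to 2 (valence 2) → 0 H
  atom 19: C, bond orders sum to 1 (valence 4) → 3 H
Totals → C:15, H:21, F:3, O:1.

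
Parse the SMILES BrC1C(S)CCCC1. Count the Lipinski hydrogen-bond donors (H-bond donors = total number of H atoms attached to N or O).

Donors: find every N or O and count the H atoms it carries.
  (no N or O atoms present)
Lipinski HBD = 0.

0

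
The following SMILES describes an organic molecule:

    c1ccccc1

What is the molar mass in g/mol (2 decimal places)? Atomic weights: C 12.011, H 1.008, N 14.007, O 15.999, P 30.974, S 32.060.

First, the molecular formula is C6H6 (counting implicit H from valence).
  C: 6 × 12.011 = 72.066
  H: 6 × 1.008 = 6.048
Sum: 6×12.011 + 6×1.008 = 78.114 → 78.11 g/mol.

78.11 g/mol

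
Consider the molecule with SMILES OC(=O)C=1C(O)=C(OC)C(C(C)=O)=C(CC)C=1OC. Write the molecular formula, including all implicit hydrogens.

C13H16O6

Walk through each heavy atom and fill implicit hydrogens from standard valence (C 4, N 3, O 2, S 2, halogen 1):
  atom 1: O, bond orders sum to 1 (valence 2) → 1 H
  atom 2: C, bond orders sum to 4 (valence 4) → 0 H
  atom 3: O, bond orders sum to 2 (valence 2) → 0 H
  atom 4: C, bond orders sum to 4 (valence 4) → 0 H
  atom 5: C, bond orders sum to 4 (valence 4) → 0 H
  atom 6: O, bond orders sum to 1 (valence 2) → 1 H
  atom 7: C, bond orders sum to 4 (valence 4) → 0 H
  atom 8: O, bond orders sum to 2 (valence 2) → 0 H
  atom 9: C, bond orders sum to 1 (valence 4) → 3 H
  atom 10: C, bond orders sum to 4 (valence 4) → 0 H
  atom 11: C, bond orders sum to 4 (valence 4) → 0 H
  atom 12: C, bond orders sum to 1 (valence 4) → 3 H
  atom 13: O, bond orders sum to 2 (valence 2) → 0 H
  atom 14: C, bond orders sum to 4 (valence 4) → 0 H
  atom 15: C, bond orders sum to 2 (valence 4) → 2 H
  atom 16: C, bond orders sum to 1 (valence 4) → 3 H
  atom 17: C, bond orders sum to 4 (valence 4) → 0 H
  atom 18: O, bond orders sum to 2 (valence 2) → 0 H
  atom 19: C, bond orders sum to 1 (valence 4) → 3 H
Totals → C:13, H:16, O:6.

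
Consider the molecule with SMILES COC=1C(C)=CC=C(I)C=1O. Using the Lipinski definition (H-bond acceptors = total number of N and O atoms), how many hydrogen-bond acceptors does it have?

2

N atoms: 0; O atoms: 2.
Lipinski HBA = 0 + 2 = 2.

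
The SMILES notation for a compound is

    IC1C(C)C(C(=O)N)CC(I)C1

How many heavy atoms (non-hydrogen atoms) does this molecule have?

12

Every atom symbol written in the SMILES (organic subset) is one heavy atom; implicit H are not written.
Heavy atoms by element → C:8, I:2, N:1, O:1.
Total: 12.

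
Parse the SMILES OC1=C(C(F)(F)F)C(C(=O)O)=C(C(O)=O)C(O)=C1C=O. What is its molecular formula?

Walk through each heavy atom and fill implicit hydrogens from standard valence (C 4, N 3, O 2, S 2, halogen 1):
  atom 1: O, bond orders sum to 1 (valence 2) → 1 H
  atom 2: C, bond orders sum to 4 (valence 4) → 0 H
  atom 3: C, bond orders sum to 4 (valence 4) → 0 H
  atom 4: C, bond orders sum to 4 (valence 4) → 0 H
  atom 5: F (halogen, monovalent) → 0 H
  atom 6: F (halogen, monovalent) → 0 H
  atom 7: F (halogen, monovalent) → 0 H
  atom 8: C, bond orders sum to 4 (valence 4) → 0 H
  atom 9: C, bond orders sum to 4 (valence 4) → 0 H
  atom 10: O, bond orders sum to 2 (valence 2) → 0 H
  atom 11: O, bond orders sum to 1 (valence 2) → 1 H
  atom 12: C, bond orders sum to 4 (valence 4) → 0 H
  atom 13: C, bond orders sum to 4 (valence 4) → 0 H
  atom 14: O, bond orders sum to 1 (valence 2) → 1 H
  atom 15: O, bond orders sum to 2 (valence 2) → 0 H
  atom 16: C, bond orders sum to 4 (valence 4) → 0 H
  atom 17: O, bond orders sum to 1 (valence 2) → 1 H
  atom 18: C, bond orders sum to 4 (valence 4) → 0 H
  atom 19: C, bond orders sum to 3 (valence 4) → 1 H
  atom 20: O, bond orders sum to 2 (valence 2) → 0 H
Totals → C:10, H:5, F:3, O:7.
In Hill order: C10H5F3O7.

C10H5F3O7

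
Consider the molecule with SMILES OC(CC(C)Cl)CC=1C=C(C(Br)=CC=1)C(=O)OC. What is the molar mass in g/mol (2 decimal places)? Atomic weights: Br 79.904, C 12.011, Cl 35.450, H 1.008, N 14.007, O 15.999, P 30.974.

First, the molecular formula is C13H16BrClO3 (counting implicit H from valence).
  Br: 1 × 79.904 = 79.904
  C: 13 × 12.011 = 156.143
  Cl: 1 × 35.450 = 35.450
  H: 16 × 1.008 = 16.128
  O: 3 × 15.999 = 47.997
Sum: 1×79.904 + 13×12.011 + 1×35.450 + 16×1.008 + 3×15.999 = 335.622 → 335.62 g/mol.

335.62 g/mol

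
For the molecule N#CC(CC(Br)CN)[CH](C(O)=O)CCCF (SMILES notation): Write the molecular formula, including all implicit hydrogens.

Walk through each heavy atom and fill implicit hydrogens from standard valence (C 4, N 3, O 2, S 2, halogen 1):
  atom 1: N, bond orders sum to 3 (valence 3) → 0 H
  atom 2: C, bond orders sum to 4 (valence 4) → 0 H
  atom 3: C, bond orders sum to 3 (valence 4) → 1 H
  atom 4: C, bond orders sum to 2 (valence 4) → 2 H
  atom 5: C, bond orders sum to 3 (valence 4) → 1 H
  atom 6: Br (halogen, monovalent) → 0 H
  atom 7: C, bond orders sum to 2 (valence 4) → 2 H
  atom 8: N, bond orders sum to 1 (valence 3) → 2 H
  atom 9: C with explicit H count 1
  atom 10: C, bond orders sum to 4 (valence 4) → 0 H
  atom 11: O, bond orders sum to 1 (valence 2) → 1 H
  atom 12: O, bond orders sum to 2 (valence 2) → 0 H
  atom 13: C, bond orders sum to 2 (valence 4) → 2 H
  atom 14: C, bond orders sum to 2 (valence 4) → 2 H
  atom 15: C, bond orders sum to 2 (valence 4) → 2 H
  atom 16: F (halogen, monovalent) → 0 H
Totals → C:10, H:16, Br:1, F:1, N:2, O:2.
In Hill order: C10H16BrFN2O2.

C10H16BrFN2O2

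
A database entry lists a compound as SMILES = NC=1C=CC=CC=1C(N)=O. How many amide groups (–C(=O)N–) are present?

The amide motif appears at heavy-atom position 8 in the SMILES.
Other groups present: 1 primary amine.
Amide count: 1.

1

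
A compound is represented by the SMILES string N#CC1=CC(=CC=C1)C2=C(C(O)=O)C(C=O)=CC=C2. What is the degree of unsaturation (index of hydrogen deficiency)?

12

Degree of unsaturation = (number of rings) + (number of π bonds).
Ring closures in the SMILES: 2.
π bonds: 8 double bonds (each 1 DoU), 1 triple bond (each 2 DoU) → 10 DoU from unsaturation.
Total DoU = 2 + 10 = 12.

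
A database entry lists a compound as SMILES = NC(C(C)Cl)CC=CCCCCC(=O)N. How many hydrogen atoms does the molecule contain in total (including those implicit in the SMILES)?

Walk through each heavy atom and fill implicit hydrogens from standard valence (C 4, N 3, O 2, S 2, halogen 1):
  atom 1: N, bond orders sum to 1 (valence 3) → 2 H
  atom 2: C, bond orders sum to 3 (valence 4) → 1 H
  atom 3: C, bond orders sum to 3 (valence 4) → 1 H
  atom 4: C, bond orders sum to 1 (valence 4) → 3 H
  atom 5: Cl (halogen, monovalent) → 0 H
  atom 6: C, bond orders sum to 2 (valence 4) → 2 H
  atom 7: C, bond orders sum to 3 (valence 4) → 1 H
  atom 8: C, bond orders sum to 3 (valence 4) → 1 H
  atom 9: C, bond orders sum to 2 (valence 4) → 2 H
  atom 10: C, bond orders sum to 2 (valence 4) → 2 H
  atom 11: C, bond orders sum to 2 (valence 4) → 2 H
  atom 12: C, bond orders sum to 2 (valence 4) → 2 H
  atom 13: C, bond orders sum to 4 (valence 4) → 0 H
  atom 14: O, bond orders sum to 2 (valence 2) → 0 H
  atom 15: N, bond orders sum to 1 (valence 3) → 2 H
Total hydrogens: 21.

21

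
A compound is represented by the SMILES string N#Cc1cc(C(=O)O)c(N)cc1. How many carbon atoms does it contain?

8

Count every carbon token in the SMILES (each C, including those in ring-closure positions and inside branches).
Carbon count: 8.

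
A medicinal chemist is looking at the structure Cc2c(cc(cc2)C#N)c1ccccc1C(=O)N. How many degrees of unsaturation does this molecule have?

11

Molecular formula: C15H12N2O.
DoU = (2C + 2 + N − H − X) / 2, where X is the halogen count and O/S are ignored.
    = (2·15 + 2 + 2 − 12 − 0) / 2 = 22 / 2 = 11.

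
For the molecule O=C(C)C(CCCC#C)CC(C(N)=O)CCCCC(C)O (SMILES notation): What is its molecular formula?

C17H29NO3

Walk through each heavy atom and fill implicit hydrogens from standard valence (C 4, N 3, O 2, S 2, halogen 1):
  atom 1: O, bond orders sum to 2 (valence 2) → 0 H
  atom 2: C, bond orders sum to 4 (valence 4) → 0 H
  atom 3: C, bond orders sum to 1 (valence 4) → 3 H
  atom 4: C, bond orders sum to 3 (valence 4) → 1 H
  atom 5: C, bond orders sum to 2 (valence 4) → 2 H
  atom 6: C, bond orders sum to 2 (valence 4) → 2 H
  atom 7: C, bond orders sum to 2 (valence 4) → 2 H
  atom 8: C, bond orders sum to 4 (valence 4) → 0 H
  atom 9: C, bond orders sum to 3 (valence 4) → 1 H
  atom 10: C, bond orders sum to 2 (valence 4) → 2 H
  atom 11: C, bond orders sum to 3 (valence 4) → 1 H
  atom 12: C, bond orders sum to 4 (valence 4) → 0 H
  atom 13: N, bond orders sum to 1 (valence 3) → 2 H
  atom 14: O, bond orders sum to 2 (valence 2) → 0 H
  atom 15: C, bond orders sum to 2 (valence 4) → 2 H
  atom 16: C, bond orders sum to 2 (valence 4) → 2 H
  atom 17: C, bond orders sum to 2 (valence 4) → 2 H
  atom 18: C, bond orders sum to 2 (valence 4) → 2 H
  atom 19: C, bond orders sum to 3 (valence 4) → 1 H
  atom 20: C, bond orders sum to 1 (valence 4) → 3 H
  atom 21: O, bond orders sum to 1 (valence 2) → 1 H
Totals → C:17, H:29, N:1, O:3.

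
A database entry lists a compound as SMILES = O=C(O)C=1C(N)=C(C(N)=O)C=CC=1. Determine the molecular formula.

Walk through each heavy atom and fill implicit hydrogens from standard valence (C 4, N 3, O 2, S 2, halogen 1):
  atom 1: O, bond orders sum to 2 (valence 2) → 0 H
  atom 2: C, bond orders sum to 4 (valence 4) → 0 H
  atom 3: O, bond orders sum to 1 (valence 2) → 1 H
  atom 4: C, bond orders sum to 4 (valence 4) → 0 H
  atom 5: C, bond orders sum to 4 (valence 4) → 0 H
  atom 6: N, bond orders sum to 1 (valence 3) → 2 H
  atom 7: C, bond orders sum to 4 (valence 4) → 0 H
  atom 8: C, bond orders sum to 4 (valence 4) → 0 H
  atom 9: N, bond orders sum to 1 (valence 3) → 2 H
  atom 10: O, bond orders sum to 2 (valence 2) → 0 H
  atom 11: C, bond orders sum to 3 (valence 4) → 1 H
  atom 12: C, bond orders sum to 3 (valence 4) → 1 H
  atom 13: C, bond orders sum to 3 (valence 4) → 1 H
Totals → C:8, H:8, N:2, O:3.
In Hill order: C8H8N2O3.

C8H8N2O3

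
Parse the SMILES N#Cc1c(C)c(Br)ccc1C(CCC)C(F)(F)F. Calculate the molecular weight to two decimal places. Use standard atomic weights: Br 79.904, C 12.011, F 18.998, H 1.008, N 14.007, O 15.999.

First, the molecular formula is C13H13BrF3N (counting implicit H from valence).
  Br: 1 × 79.904 = 79.904
  C: 13 × 12.011 = 156.143
  F: 3 × 18.998 = 56.994
  H: 13 × 1.008 = 13.104
  N: 1 × 14.007 = 14.007
Sum: 1×79.904 + 13×12.011 + 3×18.998 + 13×1.008 + 1×14.007 = 320.152 → 320.15 g/mol.

320.15 g/mol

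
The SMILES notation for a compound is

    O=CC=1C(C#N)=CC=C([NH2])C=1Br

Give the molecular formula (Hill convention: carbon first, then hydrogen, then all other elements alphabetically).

Walk through each heavy atom and fill implicit hydrogens from standard valence (C 4, N 3, O 2, S 2, halogen 1):
  atom 1: O, bond orders sum to 2 (valence 2) → 0 H
  atom 2: C, bond orders sum to 3 (valence 4) → 1 H
  atom 3: C, bond orders sum to 4 (valence 4) → 0 H
  atom 4: C, bond orders sum to 4 (valence 4) → 0 H
  atom 5: C, bond orders sum to 4 (valence 4) → 0 H
  atom 6: N, bond orders sum to 3 (valence 3) → 0 H
  atom 7: C, bond orders sum to 3 (valence 4) → 1 H
  atom 8: C, bond orders sum to 3 (valence 4) → 1 H
  atom 9: C, bond orders sum to 4 (valence 4) → 0 H
  atom 10: N with explicit H count 2
  atom 11: C, bond orders sum to 4 (valence 4) → 0 H
  atom 12: Br (halogen, monovalent) → 0 H
Totals → C:8, H:5, Br:1, N:2, O:1.

C8H5BrN2O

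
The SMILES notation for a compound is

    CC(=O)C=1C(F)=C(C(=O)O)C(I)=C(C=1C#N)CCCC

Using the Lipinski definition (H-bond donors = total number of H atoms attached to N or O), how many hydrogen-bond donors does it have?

1

Donors: find every N or O and count the H atoms it carries.
  atom 3 (O): bond orders sum to 2 → 0 H
  atom 9 (O): bond orders sum to 2 → 0 H
  atom 10 (O): bond orders sum to 1 → 1 H
  atom 16 (N): bond orders sum to 3 → 0 H
Lipinski HBD = 1.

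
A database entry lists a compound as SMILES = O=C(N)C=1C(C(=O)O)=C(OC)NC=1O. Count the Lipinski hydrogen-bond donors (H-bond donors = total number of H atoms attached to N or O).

5

Donors: find every N or O and count the H atoms it carries.
  atom 1 (O): bond orders sum to 2 → 0 H
  atom 3 (N): bond orders sum to 1 → 2 H
  atom 7 (O): bond orders sum to 2 → 0 H
  atom 8 (O): bond orders sum to 1 → 1 H
  atom 10 (O): bond orders sum to 2 → 0 H
  atom 12 (N): bond orders sum to 2 → 1 H
  atom 14 (O): bond orders sum to 1 → 1 H
Lipinski HBD = 5.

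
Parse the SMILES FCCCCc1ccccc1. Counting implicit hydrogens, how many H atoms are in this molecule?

13

Walk through each heavy atom and fill implicit hydrogens from standard valence (C 4, N 3, O 2, S 2, halogen 1); for lowercase aromatic atoms, an aromatic c carries 1 H when it has two neighbours and 0 H with three, and aromatic n carries 0 H:
  atom 1: F (halogen, monovalent) → 0 H
  atom 2: C, bond orders sum to 2 (valence 4) → 2 H
  atom 3: C, bond orders sum to 2 (valence 4) → 2 H
  atom 4: C, bond orders sum to 2 (valence 4) → 2 H
  atom 5: C, bond orders sum to 2 (valence 4) → 2 H
  atom 6: aromatic c, 3 neighbours → 0 H
  atom 7: aromatic c, 2 neighbours → 1 H
  atom 8: aromatic c, 2 neighbours → 1 H
  atom 9: aromatic c, 2 neighbours → 1 H
  atom 10: aromatic c, 2 neighbours → 1 H
  atom 11: aromatic c, 2 neighbours → 1 H
Total hydrogens: 13.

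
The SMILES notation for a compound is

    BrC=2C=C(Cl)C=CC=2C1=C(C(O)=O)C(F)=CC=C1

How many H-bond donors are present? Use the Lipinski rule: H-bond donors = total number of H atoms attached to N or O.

Donors: find every N or O and count the H atoms it carries.
  atom 12 (O): bond orders sum to 1 → 1 H
  atom 13 (O): bond orders sum to 2 → 0 H
Lipinski HBD = 1.

1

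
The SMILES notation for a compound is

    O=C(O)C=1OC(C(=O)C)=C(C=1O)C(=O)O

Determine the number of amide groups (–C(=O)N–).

0

Scan the SMILES for the amide motif — none present.
Groups that are present: 2 carboxylic acid, 1 hydroxyl, 1 ketone.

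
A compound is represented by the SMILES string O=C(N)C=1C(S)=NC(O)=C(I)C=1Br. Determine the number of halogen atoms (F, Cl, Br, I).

Halogen atoms appear at heavy-atom positions 11, 13 (1×Br, 1×I).
Other groups present: 1 amide, 1 hydroxyl, 1 thiol.
Halogen count: 2.

2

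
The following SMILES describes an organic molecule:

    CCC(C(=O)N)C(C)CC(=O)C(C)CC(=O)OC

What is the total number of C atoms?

13

Count every carbon token in the SMILES (each C, including those in ring-closure positions and inside branches).
Carbon count: 13.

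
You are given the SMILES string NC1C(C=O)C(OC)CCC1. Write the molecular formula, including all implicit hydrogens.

C8H15NO2

Walk through each heavy atom and fill implicit hydrogens from standard valence (C 4, N 3, O 2, S 2, halogen 1):
  atom 1: N, bond orders sum to 1 (valence 3) → 2 H
  atom 2: C, bond orders sum to 3 (valence 4) → 1 H
  atom 3: C, bond orders sum to 3 (valence 4) → 1 H
  atom 4: C, bond orders sum to 3 (valence 4) → 1 H
  atom 5: O, bond orders sum to 2 (valence 2) → 0 H
  atom 6: C, bond orders sum to 3 (valence 4) → 1 H
  atom 7: O, bond orders sum to 2 (valence 2) → 0 H
  atom 8: C, bond orders sum to 1 (valence 4) → 3 H
  atom 9: C, bond orders sum to 2 (valence 4) → 2 H
  atom 10: C, bond orders sum to 2 (valence 4) → 2 H
  atom 11: C, bond orders sum to 2 (valence 4) → 2 H
Totals → C:8, H:15, N:1, O:2.
In Hill order: C8H15NO2.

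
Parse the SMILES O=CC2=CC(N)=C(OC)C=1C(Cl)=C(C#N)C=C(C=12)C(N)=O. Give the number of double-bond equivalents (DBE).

11

Degree of unsaturation = (number of rings) + (number of π bonds).
Ring closures in the SMILES: 2.
π bonds: 7 double bonds (each 1 DoU), 1 triple bond (each 2 DoU) → 9 DoU from unsaturation.
Total DoU = 2 + 9 = 11.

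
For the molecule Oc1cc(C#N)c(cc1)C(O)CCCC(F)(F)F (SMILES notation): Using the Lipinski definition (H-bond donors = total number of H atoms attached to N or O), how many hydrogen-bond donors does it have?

Donors: find every N or O and count the H atoms it carries.
  atom 1 (O): bond orders sum to 1 → 1 H
  atom 6 (N): bond orders sum to 3 → 0 H
  atom 11 (O): bond orders sum to 1 → 1 H
Lipinski HBD = 2.

2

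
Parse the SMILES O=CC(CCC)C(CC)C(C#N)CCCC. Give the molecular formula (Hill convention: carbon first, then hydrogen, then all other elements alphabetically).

C14H25NO

Walk through each heavy atom and fill implicit hydrogens from standard valence (C 4, N 3, O 2, S 2, halogen 1):
  atom 1: O, bond orders sum to 2 (valence 2) → 0 H
  atom 2: C, bond orders sum to 3 (valence 4) → 1 H
  atom 3: C, bond orders sum to 3 (valence 4) → 1 H
  atom 4: C, bond orders sum to 2 (valence 4) → 2 H
  atom 5: C, bond orders sum to 2 (valence 4) → 2 H
  atom 6: C, bond orders sum to 1 (valence 4) → 3 H
  atom 7: C, bond orders sum to 3 (valence 4) → 1 H
  atom 8: C, bond orders sum to 2 (valence 4) → 2 H
  atom 9: C, bond orders sum to 1 (valence 4) → 3 H
  atom 10: C, bond orders sum to 3 (valence 4) → 1 H
  atom 11: C, bond orders sum to 4 (valence 4) → 0 H
  atom 12: N, bond orders sum to 3 (valence 3) → 0 H
  atom 13: C, bond orders sum to 2 (valence 4) → 2 H
  atom 14: C, bond orders sum to 2 (valence 4) → 2 H
  atom 15: C, bond orders sum to 2 (valence 4) → 2 H
  atom 16: C, bond orders sum to 1 (valence 4) → 3 H
Totals → C:14, H:25, N:1, O:1.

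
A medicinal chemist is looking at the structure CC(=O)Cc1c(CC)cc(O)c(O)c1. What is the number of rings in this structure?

1

In SMILES, each pair of matching ring-closure digits denotes one ring-closing bond; the number of such bonds equals the number of independent rings.
Ring-closure bonds here: 1.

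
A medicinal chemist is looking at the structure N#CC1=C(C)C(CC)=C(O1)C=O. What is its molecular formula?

C9H9NO2

Walk through each heavy atom and fill implicit hydrogens from standard valence (C 4, N 3, O 2, S 2, halogen 1):
  atom 1: N, bond orders sum to 3 (valence 3) → 0 H
  atom 2: C, bond orders sum to 4 (valence 4) → 0 H
  atom 3: C, bond orders sum to 4 (valence 4) → 0 H
  atom 4: C, bond orders sum to 4 (valence 4) → 0 H
  atom 5: C, bond orders sum to 1 (valence 4) → 3 H
  atom 6: C, bond orders sum to 4 (valence 4) → 0 H
  atom 7: C, bond orders sum to 2 (valence 4) → 2 H
  atom 8: C, bond orders sum to 1 (valence 4) → 3 H
  atom 9: C, bond orders sum to 4 (valence 4) → 0 H
  atom 10: O, bond orders sum to 2 (valence 2) → 0 H
  atom 11: C, bond orders sum to 3 (valence 4) → 1 H
  atom 12: O, bond orders sum to 2 (valence 2) → 0 H
Totals → C:9, H:9, N:1, O:2.
In Hill order: C9H9NO2.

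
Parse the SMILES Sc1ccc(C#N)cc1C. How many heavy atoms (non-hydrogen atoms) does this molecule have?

10

Every atom symbol written in the SMILES (organic subset) is one heavy atom; implicit H are not written.
Heavy atoms by element → C:8, N:1, S:1.
Total: 10.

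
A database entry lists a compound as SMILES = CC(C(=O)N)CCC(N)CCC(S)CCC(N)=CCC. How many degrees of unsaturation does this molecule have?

Molecular formula: C15H31N3OS.
DoU = (2C + 2 + N − H − X) / 2, where X is the halogen count and O/S are ignored.
    = (2·15 + 2 + 3 − 31 − 0) / 2 = 4 / 2 = 2.

2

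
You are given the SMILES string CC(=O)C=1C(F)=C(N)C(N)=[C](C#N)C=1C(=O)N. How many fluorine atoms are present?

1

Scan the SMILES for F atoms (remember two-letter symbols like Cl and Br are single atoms).
Fluorine count: 1.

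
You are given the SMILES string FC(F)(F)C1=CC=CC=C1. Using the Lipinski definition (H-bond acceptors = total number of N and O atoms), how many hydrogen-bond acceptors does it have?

N atoms: 0; O atoms: 0.
Lipinski HBA = 0 + 0 = 0.

0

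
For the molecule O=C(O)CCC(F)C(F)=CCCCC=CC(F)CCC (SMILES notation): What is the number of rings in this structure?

In SMILES, each pair of matching ring-closure digits denotes one ring-closing bond; the number of such bonds equals the number of independent rings.
Ring-closure bonds here: 0.

0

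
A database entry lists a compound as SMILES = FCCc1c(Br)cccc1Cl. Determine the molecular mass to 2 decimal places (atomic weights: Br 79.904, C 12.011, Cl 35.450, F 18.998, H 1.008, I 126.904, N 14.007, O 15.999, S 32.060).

First, the molecular formula is C8H7BrClF (counting implicit H from valence).
  Br: 1 × 79.904 = 79.904
  C: 8 × 12.011 = 96.088
  Cl: 1 × 35.450 = 35.450
  F: 1 × 18.998 = 18.998
  H: 7 × 1.008 = 7.056
Sum: 1×79.904 + 8×12.011 + 1×35.450 + 1×18.998 + 7×1.008 = 237.496 → 237.50 g/mol.

237.50 g/mol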